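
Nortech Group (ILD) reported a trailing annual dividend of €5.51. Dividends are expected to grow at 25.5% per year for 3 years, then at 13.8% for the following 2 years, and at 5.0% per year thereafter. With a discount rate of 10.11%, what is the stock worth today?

€217.80

Three-stage DDM. Project D₁…D_5; terminal Gordon value at t=5 with g = 0.05; discount at r = 0.1011.
D_1 = 6.9150
D_2 = 8.6784
D_3 = 10.8914
D_4 = 12.3944
D_5 = 14.1048
TV_5 = 14.8101/(0.1011−0.05) = 289.8249
P₀ = Σ Dₜ/(1+r)ᵗ + TV_5/(1+r)^5 = 217.8038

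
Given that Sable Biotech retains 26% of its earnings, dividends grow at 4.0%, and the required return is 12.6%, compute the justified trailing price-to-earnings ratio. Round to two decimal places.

8.95

Payout ratio b = 1 − 0.26 = 0.74.
Justified trailing P/E = b(1+g)/(r−g) = 0.74×(1+0.04)/(0.126−0.04) = 8.9488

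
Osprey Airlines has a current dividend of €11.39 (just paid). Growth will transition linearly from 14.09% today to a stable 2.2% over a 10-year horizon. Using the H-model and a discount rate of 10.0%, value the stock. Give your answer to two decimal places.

H-model: P₀ = D₀[(1+g_L) + H(g_S−g_L)]/(r−g_L), with H = 10/2 = 5.
P₀ = 11.39 × [(1+0.022) + 5×(0.1409−0.022)] / (0.1−0.022)
   = 11.39 × 1.6165 / 0.078 = 236.0504

€236.05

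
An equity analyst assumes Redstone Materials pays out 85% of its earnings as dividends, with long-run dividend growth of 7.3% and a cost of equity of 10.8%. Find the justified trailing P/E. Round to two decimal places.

Justified trailing P/E = b(1+g)/(r−g) = 0.85×(1+0.073)/(0.108−0.073) = 26.0586

26.06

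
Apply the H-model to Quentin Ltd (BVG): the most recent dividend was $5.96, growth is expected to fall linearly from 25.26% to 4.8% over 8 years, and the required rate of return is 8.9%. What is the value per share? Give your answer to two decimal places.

$271.31

H-model: P₀ = D₀[(1+g_L) + H(g_S−g_L)]/(r−g_L), with H = 8/2 = 4.
P₀ = 5.96 × [(1+0.048) + 4×(0.2526−0.048)] / (0.089−0.048)
   = 5.96 × 1.8664 / 0.041 = 271.3108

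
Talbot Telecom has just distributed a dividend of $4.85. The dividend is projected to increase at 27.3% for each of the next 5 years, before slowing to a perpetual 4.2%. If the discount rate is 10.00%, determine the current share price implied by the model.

Two-stage DDM. Project D₁…D_5 at 0.273, terminal growth 0.042, discount at r = 0.1.
D_1 = 6.1741
D_2 = 7.8596
D_3 = 10.0052
D_4 = 12.7367
D_5 = 16.2138
Terminal value at t=5: TV = D_6/(r−g) = 16.8947/(0.1−0.042) = 291.2886
P₀ = 6.1741/(1+0.1)^1 + 7.8596/(1+0.1)^2 + 10.0052/(1+0.1)^3 + 12.7367/(1+0.1)^4 + 16.2138/(1+0.1)^5 + 291.2886/(1+0.1)^5 = 219.2594

$219.26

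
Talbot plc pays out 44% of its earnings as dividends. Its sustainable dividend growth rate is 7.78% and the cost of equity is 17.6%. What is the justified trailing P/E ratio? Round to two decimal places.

4.83

Justified trailing P/E = b(1+g)/(r−g) = 0.44×(1+0.0778)/(0.176−0.0778) = 4.8292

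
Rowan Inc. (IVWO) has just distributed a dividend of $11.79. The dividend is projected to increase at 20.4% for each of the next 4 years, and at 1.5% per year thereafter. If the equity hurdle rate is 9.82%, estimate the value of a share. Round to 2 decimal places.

$267.46

Two-stage DDM. Project D₁…D_4 at 0.204, terminal growth 0.015, discount at r = 0.0982.
D_1 = 14.1952
D_2 = 17.0910
D_3 = 20.5775
D_4 = 24.7753
Terminal value at t=4: TV = D_5/(r−g) = 25.1470/(0.0982−0.015) = 302.2473
P₀ = 14.1952/(1+0.0982)^1 + 17.0910/(1+0.0982)^2 + 20.5775/(1+0.0982)^3 + 24.7753/(1+0.0982)^4 + 302.2473/(1+0.0982)^4 = 267.4622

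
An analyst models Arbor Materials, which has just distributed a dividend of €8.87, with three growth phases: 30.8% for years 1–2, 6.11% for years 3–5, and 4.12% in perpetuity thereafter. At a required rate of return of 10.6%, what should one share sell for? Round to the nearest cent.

€233.20

Three-stage DDM. Project D₁…D_5; terminal Gordon value at t=5 with g = 0.0412; discount at r = 0.106.
D_1 = 11.6020
D_2 = 15.1754
D_3 = 16.1026
D_4 = 17.0864
D_5 = 18.1304
TV_5 = 18.8774/(0.106−0.0412) = 291.3179
P₀ = Σ Dₜ/(1+r)ᵗ + TV_5/(1+r)^5 = 233.2048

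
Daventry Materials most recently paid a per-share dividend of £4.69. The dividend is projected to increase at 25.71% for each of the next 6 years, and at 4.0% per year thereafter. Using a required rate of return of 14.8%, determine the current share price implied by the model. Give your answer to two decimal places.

Two-stage DDM. Project D₁…D_6 at 0.2571, terminal growth 0.04, discount at r = 0.148.
D_1 = 5.8958
D_2 = 7.4116
D_3 = 9.3171
D_4 = 11.7126
D_5 = 14.7239
D_6 = 18.5094
Terminal value at t=6: TV = D_7/(r−g) = 19.2498/(0.148−0.04) = 178.2384
P₀ = 5.8958/(1+0.148)^1 + 7.4116/(1+0.148)^2 + 9.3171/(1+0.148)^3 + 11.7126/(1+0.148)^4 + 14.7239/(1+0.148)^5 + 18.5094/(1+0.148)^6 + 178.2384/(1+0.148)^6 = 116.9981

£117.00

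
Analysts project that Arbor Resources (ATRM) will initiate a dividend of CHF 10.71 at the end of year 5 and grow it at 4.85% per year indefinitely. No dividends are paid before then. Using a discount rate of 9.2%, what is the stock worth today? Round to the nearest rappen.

CHF 173.14

Deferred-dividend DDM. At t=4 the remaining stream is a growing perpetuity with first payment D_5 = 10.71.
V_4 = D_5/(r−g) = 10.71/(0.092−0.0485) = 246.2069
P₀ = V_4/(1+r)^4 = 246.2069/(1+0.092)^4 = 173.1449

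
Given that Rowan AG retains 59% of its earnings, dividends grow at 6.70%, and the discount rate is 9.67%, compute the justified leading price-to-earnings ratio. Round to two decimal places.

13.80

Payout ratio b = 1 − 0.59 = 0.41.
Justified leading P/E = b/(r−g) = 0.41/(0.0967−0.067) = 13.8047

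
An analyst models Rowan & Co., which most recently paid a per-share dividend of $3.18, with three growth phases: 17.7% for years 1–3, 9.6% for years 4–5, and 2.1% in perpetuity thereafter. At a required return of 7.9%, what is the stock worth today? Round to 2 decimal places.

Three-stage DDM. Project D₁…D_5; terminal Gordon value at t=5 with g = 0.021; discount at r = 0.079.
D_1 = 3.7429
D_2 = 4.4053
D_3 = 5.1851
D_4 = 5.6829
D_5 = 6.2284
TV_5 = 6.3592/(0.079−0.021) = 109.6416
P₀ = Σ Dₜ/(1+r)ᵗ + TV_5/(1+r)^5 = 94.7981

$94.80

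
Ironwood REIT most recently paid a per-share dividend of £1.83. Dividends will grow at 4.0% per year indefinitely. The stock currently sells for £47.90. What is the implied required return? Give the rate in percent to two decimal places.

7.97%

Rearranging the constant-growth DDM: r = D₁/P₀ + g.
D₁ = 1.83 × (1 + 0.04) = 1.9032.
r = 1.9032 / 47.90 + 0.04 = 0.03973 + 0.04 = 0.07973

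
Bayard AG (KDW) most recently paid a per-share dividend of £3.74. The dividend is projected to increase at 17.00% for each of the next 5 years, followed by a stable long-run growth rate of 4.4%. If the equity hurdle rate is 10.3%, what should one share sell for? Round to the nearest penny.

Two-stage DDM. Project D₁…D_5 at 0.17, terminal growth 0.044, discount at r = 0.103.
D_1 = 4.3758
D_2 = 5.1197
D_3 = 5.9900
D_4 = 7.0083
D_5 = 8.1998
Terminal value at t=5: TV = D_6/(r−g) = 8.5605/(0.103−0.044) = 145.0940
P₀ = 4.3758/(1+0.103)^1 + 5.1197/(1+0.103)^2 + 5.9900/(1+0.103)^3 + 7.0083/(1+0.103)^4 + 8.1998/(1+0.103)^5 + 145.0940/(1+0.103)^5 = 111.2700

£111.27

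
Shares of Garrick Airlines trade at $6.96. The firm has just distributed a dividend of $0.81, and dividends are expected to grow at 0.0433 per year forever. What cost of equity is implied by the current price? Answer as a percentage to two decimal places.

16.47%

Rearranging the constant-growth DDM: r = D₁/P₀ + g.
D₁ = 0.81 × (1 + 0.0433) = 0.8451.
r = 0.8451 / 6.96 + 0.0433 = 0.12142 + 0.0433 = 0.16472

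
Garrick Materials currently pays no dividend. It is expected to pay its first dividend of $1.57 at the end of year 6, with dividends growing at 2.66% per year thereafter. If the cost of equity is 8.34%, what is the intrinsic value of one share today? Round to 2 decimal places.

$18.52

Deferred-dividend DDM. At t=5 the remaining stream is a growing perpetuity with first payment D_6 = 1.57.
V_5 = D_6/(r−g) = 1.57/(0.0834−0.0266) = 27.6408
P₀ = V_5/(1+r)^5 = 27.6408/(1+0.0834)^5 = 18.5186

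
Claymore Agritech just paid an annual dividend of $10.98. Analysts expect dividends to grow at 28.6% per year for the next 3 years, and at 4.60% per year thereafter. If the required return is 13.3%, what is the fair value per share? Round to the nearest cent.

Two-stage DDM. Project D₁…D_3 at 0.286, terminal growth 0.046, discount at r = 0.133.
D_1 = 14.1203
D_2 = 18.1587
D_3 = 23.3521
Terminal value at t=3: TV = D_4/(r−g) = 24.4263/(0.133−0.046) = 280.7616
P₀ = 14.1203/(1+0.133)^1 + 18.1587/(1+0.133)^2 + 23.3521/(1+0.133)^3 + 280.7616/(1+0.133)^3 = 235.7047

$235.70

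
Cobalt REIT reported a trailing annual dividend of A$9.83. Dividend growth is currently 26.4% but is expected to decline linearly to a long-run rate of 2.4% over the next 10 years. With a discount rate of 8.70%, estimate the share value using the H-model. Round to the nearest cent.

H-model: P₀ = D₀[(1+g_L) + H(g_S−g_L)]/(r−g_L), with H = 10/2 = 5.
P₀ = 9.83 × [(1+0.024) + 5×(0.264−0.024)] / (0.087−0.024)
   = 9.83 × 2.2240 / 0.063 = 347.0146

A$347.01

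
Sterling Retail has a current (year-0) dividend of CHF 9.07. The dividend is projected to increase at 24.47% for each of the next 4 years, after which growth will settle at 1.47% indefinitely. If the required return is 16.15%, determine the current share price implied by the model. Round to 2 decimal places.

CHF 125.94

Two-stage DDM. Project D₁…D_4 at 0.2447, terminal growth 0.0147, discount at r = 0.1615.
D_1 = 11.2894
D_2 = 14.0520
D_3 = 17.4905
D_4 = 21.7704
Terminal value at t=4: TV = D_5/(r−g) = 22.0904/(0.1615−0.0147) = 150.4796
P₀ = 11.2894/(1+0.1615)^1 + 14.0520/(1+0.1615)^2 + 17.4905/(1+0.1615)^3 + 21.7704/(1+0.1615)^4 + 150.4796/(1+0.1615)^4 = 125.9393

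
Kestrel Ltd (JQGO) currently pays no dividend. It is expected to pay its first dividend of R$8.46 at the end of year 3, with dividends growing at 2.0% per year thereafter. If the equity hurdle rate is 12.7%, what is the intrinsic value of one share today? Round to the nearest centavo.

R$62.25

Deferred-dividend DDM. At t=2 the remaining stream is a growing perpetuity with first payment D_3 = 8.46.
V_2 = D_3/(r−g) = 8.46/(0.127−0.02) = 79.0654
P₀ = V_2/(1+r)^2 = 79.0654/(1+0.127)^2 = 62.2499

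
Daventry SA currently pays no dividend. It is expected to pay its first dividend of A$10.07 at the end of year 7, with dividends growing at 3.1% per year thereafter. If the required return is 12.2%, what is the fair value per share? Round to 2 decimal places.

A$55.47

Deferred-dividend DDM. At t=6 the remaining stream is a growing perpetuity with first payment D_7 = 10.07.
V_6 = D_7/(r−g) = 10.07/(0.122−0.031) = 110.6593
P₀ = V_6/(1+r)^6 = 110.6593/(1+0.122)^6 = 55.4665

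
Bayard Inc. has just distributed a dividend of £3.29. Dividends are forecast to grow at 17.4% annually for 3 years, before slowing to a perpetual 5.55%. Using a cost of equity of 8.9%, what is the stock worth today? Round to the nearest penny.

£141.37

Two-stage DDM. Project D₁…D_3 at 0.174, terminal growth 0.0555, discount at r = 0.089.
D_1 = 3.8625
D_2 = 4.5345
D_3 = 5.3235
Terminal value at t=3: TV = D_4/(r−g) = 5.6190/(0.089−0.0555) = 167.7311
P₀ = 3.8625/(1+0.089)^1 + 4.5345/(1+0.089)^2 + 5.3235/(1+0.089)^3 + 167.7311/(1+0.089)^3 = 141.3688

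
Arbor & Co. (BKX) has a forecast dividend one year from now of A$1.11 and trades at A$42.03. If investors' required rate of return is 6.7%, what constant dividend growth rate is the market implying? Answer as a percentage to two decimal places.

From P₀ = D₁/(r − g), the implied growth is g = r − D₁/P₀.
g = 0.067 − 1.11/42.03 = 0.067 − 0.02641 = 0.04059

4.06%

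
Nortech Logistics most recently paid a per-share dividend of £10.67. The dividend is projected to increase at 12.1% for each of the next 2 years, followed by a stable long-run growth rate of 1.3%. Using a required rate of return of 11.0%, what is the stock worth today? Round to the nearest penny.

Two-stage DDM. Project D₁…D_2 at 0.121, terminal growth 0.013, discount at r = 0.11.
D_1 = 11.9611
D_2 = 13.4084
Terminal value at t=2: TV = D_3/(r−g) = 13.5827/(0.11−0.013) = 140.0275
P₀ = 11.9611/(1+0.11)^1 + 13.4084/(1+0.11)^2 + 140.0275/(1+0.11)^2 = 135.3077

£135.31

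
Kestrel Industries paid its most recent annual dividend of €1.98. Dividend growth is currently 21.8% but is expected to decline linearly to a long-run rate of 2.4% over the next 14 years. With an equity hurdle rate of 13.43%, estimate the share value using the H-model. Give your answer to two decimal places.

H-model: P₀ = D₀[(1+g_L) + H(g_S−g_L)]/(r−g_L), with H = 14/2 = 7.
P₀ = 1.98 × [(1+0.024) + 7×(0.218−0.024)] / (0.1343−0.024)
   = 1.98 × 2.3820 / 0.1103 = 42.7594

€42.76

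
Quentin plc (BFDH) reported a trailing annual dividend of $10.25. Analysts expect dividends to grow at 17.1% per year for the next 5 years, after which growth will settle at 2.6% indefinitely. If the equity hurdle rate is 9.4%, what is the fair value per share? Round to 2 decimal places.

Two-stage DDM. Project D₁…D_5 at 0.171, terminal growth 0.026, discount at r = 0.094.
D_1 = 12.0028
D_2 = 14.0552
D_3 = 16.4587
D_4 = 19.2731
D_5 = 22.5688
Terminal value at t=5: TV = D_6/(r−g) = 23.1556/(0.094−0.026) = 340.5233
P₀ = 12.0028/(1+0.094)^1 + 14.0552/(1+0.094)^2 + 16.4587/(1+0.094)^3 + 19.2731/(1+0.094)^4 + 22.5688/(1+0.094)^5 + 340.5233/(1+0.094)^5 = 280.4424

$280.44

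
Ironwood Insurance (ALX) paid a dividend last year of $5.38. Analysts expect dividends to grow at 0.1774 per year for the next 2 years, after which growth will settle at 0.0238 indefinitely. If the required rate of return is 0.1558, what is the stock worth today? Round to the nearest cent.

Two-stage DDM. Project D₁…D_2 at 0.1774, terminal growth 0.0238, discount at r = 0.1558.
D_1 = 6.3344
D_2 = 7.4581
Terminal value at t=2: TV = D_3/(r−g) = 7.6356/(0.1558−0.0238) = 57.8458
P₀ = 6.3344/(1+0.1558)^1 + 7.4581/(1+0.1558)^2 + 57.8458/(1+0.1558)^2 = 54.3653

$54.37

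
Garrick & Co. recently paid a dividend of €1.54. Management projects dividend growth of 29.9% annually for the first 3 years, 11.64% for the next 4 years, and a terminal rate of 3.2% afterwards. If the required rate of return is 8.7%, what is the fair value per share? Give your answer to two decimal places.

€72.78

Three-stage DDM. Project D₁…D_7; terminal Gordon value at t=7 with g = 0.032; discount at r = 0.087.
D_1 = 2.0005
D_2 = 2.5986
D_3 = 3.3756
D_4 = 3.7685
D_5 = 4.2071
D_6 = 4.6969
D_7 = 5.2436
TV_7 = 5.4114/(0.087−0.032) = 98.3885
P₀ = Σ Dₜ/(1+r)ᵗ + TV_7/(1+r)^7 = 72.7813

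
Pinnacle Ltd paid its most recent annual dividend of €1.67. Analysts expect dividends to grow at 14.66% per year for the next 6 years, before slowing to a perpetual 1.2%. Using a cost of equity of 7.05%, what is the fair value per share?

Two-stage DDM. Project D₁…D_6 at 0.1466, terminal growth 0.012, discount at r = 0.0705.
D_1 = 1.9148
D_2 = 2.1955
D_3 = 2.5174
D_4 = 2.8865
D_5 = 3.3096
D_6 = 3.7948
Terminal value at t=6: TV = D_7/(r−g) = 3.8403/(0.0705−0.012) = 65.6467
P₀ = 1.9148/(1+0.0705)^1 + 2.1955/(1+0.0705)^2 + 2.5174/(1+0.0705)^3 + 2.8865/(1+0.0705)^4 + 3.3096/(1+0.0705)^5 + 3.7948/(1+0.0705)^6 + 65.6467/(1+0.0705)^6 = 56.4511

€56.45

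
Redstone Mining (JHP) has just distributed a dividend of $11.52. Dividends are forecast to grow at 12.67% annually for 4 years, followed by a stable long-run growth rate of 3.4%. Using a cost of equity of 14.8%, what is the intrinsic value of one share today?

Two-stage DDM. Project D₁…D_4 at 0.1267, terminal growth 0.034, discount at r = 0.148.
D_1 = 12.9796
D_2 = 14.6241
D_3 = 16.4770
D_4 = 18.5646
Terminal value at t=4: TV = D_5/(r−g) = 19.1958/(0.148−0.034) = 168.3842
P₀ = 12.9796/(1+0.148)^1 + 14.6241/(1+0.148)^2 + 16.4770/(1+0.148)^3 + 18.5646/(1+0.148)^4 + 168.3842/(1+0.148)^4 = 140.9287

$140.93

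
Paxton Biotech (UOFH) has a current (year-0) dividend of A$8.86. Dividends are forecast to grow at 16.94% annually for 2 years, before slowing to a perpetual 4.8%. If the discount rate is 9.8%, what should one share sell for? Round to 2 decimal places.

Two-stage DDM. Project D₁…D_2 at 0.1694, terminal growth 0.048, discount at r = 0.098.
D_1 = 10.3609
D_2 = 12.1160
Terminal value at t=2: TV = D_3/(r−g) = 12.6976/(0.098−0.048) = 253.9517
P₀ = 10.3609/(1+0.098)^1 + 12.1160/(1+0.098)^2 + 253.9517/(1+0.098)^2 = 230.1286

A$230.13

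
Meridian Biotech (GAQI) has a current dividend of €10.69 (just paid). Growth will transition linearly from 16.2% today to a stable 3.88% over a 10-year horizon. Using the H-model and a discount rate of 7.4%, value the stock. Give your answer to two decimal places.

H-model: P₀ = D₀[(1+g_L) + H(g_S−g_L)]/(r−g_L), with H = 10/2 = 5.
P₀ = 10.69 × [(1+0.0388) + 5×(0.162−0.0388)] / (0.074−0.0388)
   = 10.69 × 1.6548 / 0.0352 = 502.5515

€502.55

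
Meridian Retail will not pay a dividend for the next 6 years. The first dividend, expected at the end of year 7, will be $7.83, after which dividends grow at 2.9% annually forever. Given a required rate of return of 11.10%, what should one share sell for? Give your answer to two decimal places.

$50.78

Deferred-dividend DDM. At t=6 the remaining stream is a growing perpetuity with first payment D_7 = 7.83.
V_6 = D_7/(r−g) = 7.83/(0.111−0.029) = 95.4878
P₀ = V_6/(1+r)^6 = 95.4878/(1+0.111)^6 = 50.7766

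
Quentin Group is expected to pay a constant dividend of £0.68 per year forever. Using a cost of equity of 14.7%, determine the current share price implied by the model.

Zero-growth DDM (perpetuity): P₀ = D/r = 0.68 / 0.147 = 4.6259

£4.63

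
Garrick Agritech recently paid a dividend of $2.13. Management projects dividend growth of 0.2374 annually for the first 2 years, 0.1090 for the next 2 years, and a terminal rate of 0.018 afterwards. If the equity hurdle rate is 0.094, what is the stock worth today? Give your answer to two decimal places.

Three-stage DDM. Project D₁…D_4; terminal Gordon value at t=4 with g = 0.018; discount at r = 0.094.
D_1 = 2.6357
D_2 = 3.2614
D_3 = 3.6169
D_4 = 4.0111
TV_4 = 4.0833/(0.094−0.018) = 53.7276
P₀ = Σ Dₜ/(1+r)ᵗ + TV_4/(1+r)^4 = 48.2051

$48.21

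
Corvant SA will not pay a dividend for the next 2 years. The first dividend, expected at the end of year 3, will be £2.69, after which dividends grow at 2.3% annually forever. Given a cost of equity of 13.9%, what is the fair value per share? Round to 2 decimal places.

£17.88

Deferred-dividend DDM. At t=2 the remaining stream is a growing perpetuity with first payment D_3 = 2.69.
V_2 = D_3/(r−g) = 2.69/(0.139−0.023) = 23.1897
P₀ = V_2/(1+r)^2 = 23.1897/(1+0.139)^2 = 17.8750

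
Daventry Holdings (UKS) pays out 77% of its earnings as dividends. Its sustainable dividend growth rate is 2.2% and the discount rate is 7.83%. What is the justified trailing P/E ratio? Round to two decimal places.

Justified trailing P/E = b(1+g)/(r−g) = 0.77×(1+0.022)/(0.0783−0.022) = 13.9776

13.98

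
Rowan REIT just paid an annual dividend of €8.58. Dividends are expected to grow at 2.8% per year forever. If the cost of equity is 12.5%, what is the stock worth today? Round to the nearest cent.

€90.93

Gordon growth model: P₀ = D₁/(r − g). D₁ = 8.58 × (1 + 0.028) = 8.8202.
P₀ = 8.8202 / (0.125 − 0.028) = 8.8202 / 0.097 = 90.9303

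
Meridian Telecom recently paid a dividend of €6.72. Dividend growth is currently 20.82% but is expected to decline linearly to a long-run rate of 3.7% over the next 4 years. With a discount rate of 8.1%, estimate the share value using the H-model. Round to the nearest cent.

H-model: P₀ = D₀[(1+g_L) + H(g_S−g_L)]/(r−g_L), with H = 4/2 = 2.
P₀ = 6.72 × [(1+0.037) + 2×(0.2082−0.037)] / (0.081−0.037)
   = 6.72 × 1.3794 / 0.044 = 210.6720

€210.67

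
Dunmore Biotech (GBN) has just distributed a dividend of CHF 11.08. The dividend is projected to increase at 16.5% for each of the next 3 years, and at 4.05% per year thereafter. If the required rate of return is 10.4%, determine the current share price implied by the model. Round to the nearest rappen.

CHF 250.39

Two-stage DDM. Project D₁…D_3 at 0.165, terminal growth 0.0405, discount at r = 0.104.
D_1 = 12.9082
D_2 = 15.0381
D_3 = 17.5193
Terminal value at t=3: TV = D_4/(r−g) = 18.2289/(0.104−0.0405) = 287.0687
P₀ = 12.9082/(1+0.104)^1 + 15.0381/(1+0.104)^2 + 17.5193/(1+0.104)^3 + 287.0687/(1+0.104)^3 = 250.3936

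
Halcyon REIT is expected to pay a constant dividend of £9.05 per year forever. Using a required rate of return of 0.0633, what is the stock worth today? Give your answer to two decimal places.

£142.97

Zero-growth DDM (perpetuity): P₀ = D/r = 9.05 / 0.0633 = 142.9700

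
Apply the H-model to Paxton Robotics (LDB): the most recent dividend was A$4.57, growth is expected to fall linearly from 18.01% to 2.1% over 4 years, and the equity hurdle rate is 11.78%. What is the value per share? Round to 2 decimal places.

H-model: P₀ = D₀[(1+g_L) + H(g_S−g_L)]/(r−g_L), with H = 4/2 = 2.
P₀ = 4.57 × [(1+0.021) + 2×(0.1801−0.021)] / (0.1178−0.021)
   = 4.57 × 1.3392 / 0.0968 = 63.2246

A$63.22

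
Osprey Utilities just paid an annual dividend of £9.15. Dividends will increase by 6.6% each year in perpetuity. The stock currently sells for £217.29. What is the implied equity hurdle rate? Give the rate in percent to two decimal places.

Rearranging the constant-growth DDM: r = D₁/P₀ + g.
D₁ = 9.15 × (1 + 0.066) = 9.7539.
r = 9.7539 / 217.29 + 0.066 = 0.04489 + 0.066 = 0.11089

11.09%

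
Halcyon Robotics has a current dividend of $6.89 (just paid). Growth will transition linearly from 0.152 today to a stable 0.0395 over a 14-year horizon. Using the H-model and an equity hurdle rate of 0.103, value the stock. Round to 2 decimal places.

$198.24

H-model: P₀ = D₀[(1+g_L) + H(g_S−g_L)]/(r−g_L), with H = 14/2 = 7.
P₀ = 6.89 × [(1+0.0395) + 7×(0.152−0.0395)] / (0.103−0.0395)
   = 6.89 × 1.8270 / 0.0635 = 198.2367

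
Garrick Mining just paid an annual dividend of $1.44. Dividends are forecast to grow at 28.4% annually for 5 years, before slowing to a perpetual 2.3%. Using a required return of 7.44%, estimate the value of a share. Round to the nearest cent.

Two-stage DDM. Project D₁…D_5 at 0.284, terminal growth 0.023, discount at r = 0.0744.
D_1 = 1.8490
D_2 = 2.3741
D_3 = 3.0483
D_4 = 3.9140
D_5 = 5.0256
Terminal value at t=5: TV = D_6/(r−g) = 5.1412/(0.0744−0.023) = 100.0231
P₀ = 1.8490/(1+0.0744)^1 + 2.3741/(1+0.0744)^2 + 3.0483/(1+0.0744)^3 + 3.9140/(1+0.0744)^4 + 5.0256/(1+0.0744)^5 + 100.0231/(1+0.0744)^5 = 82.5499

$82.55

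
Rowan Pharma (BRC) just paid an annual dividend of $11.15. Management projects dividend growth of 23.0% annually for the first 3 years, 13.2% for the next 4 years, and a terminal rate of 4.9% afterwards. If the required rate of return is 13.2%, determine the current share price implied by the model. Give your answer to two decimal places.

$277.58

Three-stage DDM. Project D₁…D_7; terminal Gordon value at t=7 with g = 0.049; discount at r = 0.132.
D_1 = 13.7145
D_2 = 16.8688
D_3 = 20.7487
D_4 = 23.4875
D_5 = 26.5878
D_6 = 30.0974
D_7 = 34.0703
TV_7 = 35.7397/(0.132−0.049) = 430.5993
P₀ = Σ Dₜ/(1+r)ᵗ + TV_7/(1+r)^7 = 277.5775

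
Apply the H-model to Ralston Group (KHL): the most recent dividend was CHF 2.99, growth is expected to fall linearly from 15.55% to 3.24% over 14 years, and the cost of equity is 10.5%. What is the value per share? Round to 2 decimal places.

H-model: P₀ = D₀[(1+g_L) + H(g_S−g_L)]/(r−g_L), with H = 14/2 = 7.
P₀ = 2.99 × [(1+0.0324) + 7×(0.1555−0.0324)] / (0.105−0.0324)
   = 2.99 × 1.8941 / 0.0726 = 78.0077

CHF 78.01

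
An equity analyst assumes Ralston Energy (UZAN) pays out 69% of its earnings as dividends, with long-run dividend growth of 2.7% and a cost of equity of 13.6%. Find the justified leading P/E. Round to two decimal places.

Justified leading P/E = b/(r−g) = 0.69/(0.136−0.027) = 6.3303

6.33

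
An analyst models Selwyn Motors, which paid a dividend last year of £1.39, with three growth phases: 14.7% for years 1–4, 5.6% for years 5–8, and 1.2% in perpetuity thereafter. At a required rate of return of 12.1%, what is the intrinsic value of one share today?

£22.29

Three-stage DDM. Project D₁…D_8; terminal Gordon value at t=8 with g = 0.012; discount at r = 0.121.
D_1 = 1.5943
D_2 = 1.8287
D_3 = 2.0975
D_4 = 2.4058
D_5 = 2.5406
D_6 = 2.6828
D_7 = 2.8331
D_8 = 2.9917
TV_8 = 3.0276/(0.121−0.012) = 27.7765
P₀ = Σ Dₜ/(1+r)ᵗ + TV_8/(1+r)^8 = 22.2890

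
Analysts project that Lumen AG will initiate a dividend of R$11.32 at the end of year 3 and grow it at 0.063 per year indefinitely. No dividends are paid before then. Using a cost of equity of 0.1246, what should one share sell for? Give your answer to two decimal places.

Deferred-dividend DDM. At t=2 the remaining stream is a growing perpetuity with first payment D_3 = 11.32.
V_2 = D_3/(r−g) = 11.32/(0.1246−0.063) = 183.7662
P₀ = V_2/(1+r)^2 = 183.7662/(1+0.1246)^2 = 145.3013

R$145.30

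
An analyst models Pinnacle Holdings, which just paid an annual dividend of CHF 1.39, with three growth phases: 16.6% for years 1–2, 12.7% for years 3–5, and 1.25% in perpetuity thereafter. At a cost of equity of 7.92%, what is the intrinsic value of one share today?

Three-stage DDM. Project D₁…D_5; terminal Gordon value at t=5 with g = 0.0125; discount at r = 0.0792.
D_1 = 1.6207
D_2 = 1.8898
D_3 = 2.1298
D_4 = 2.4003
D_5 = 2.7051
TV_5 = 2.7389/(0.0792−0.0125) = 41.0632
P₀ = Σ Dₜ/(1+r)ᵗ + TV_5/(1+r)^5 = 36.4869

CHF 36.49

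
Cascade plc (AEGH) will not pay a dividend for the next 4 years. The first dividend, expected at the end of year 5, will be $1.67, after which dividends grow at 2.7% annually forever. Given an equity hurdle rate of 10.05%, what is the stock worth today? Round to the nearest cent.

Deferred-dividend DDM. At t=4 the remaining stream is a growing perpetuity with first payment D_5 = 1.67.
V_4 = D_5/(r−g) = 1.67/(0.1005−0.027) = 22.7211
P₀ = V_4/(1+r)^4 = 22.7211/(1+0.1005)^4 = 15.4906

$15.49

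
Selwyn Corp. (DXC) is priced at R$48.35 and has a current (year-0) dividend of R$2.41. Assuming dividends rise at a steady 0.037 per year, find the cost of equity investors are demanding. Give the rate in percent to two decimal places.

Rearranging the constant-growth DDM: r = D₁/P₀ + g.
D₁ = 2.41 × (1 + 0.037) = 2.4992.
r = 2.4992 / 48.35 + 0.037 = 0.05169 + 0.037 = 0.08869

8.87%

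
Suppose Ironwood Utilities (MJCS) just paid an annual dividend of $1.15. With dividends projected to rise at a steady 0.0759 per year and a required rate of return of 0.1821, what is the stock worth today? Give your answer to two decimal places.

Gordon growth model: P₀ = D₁/(r − g). D₁ = 1.15 × (1 + 0.0759) = 1.2373.
P₀ = 1.2373 / (0.1821 − 0.0759) = 1.2373 / 0.1062 = 11.6505

$11.65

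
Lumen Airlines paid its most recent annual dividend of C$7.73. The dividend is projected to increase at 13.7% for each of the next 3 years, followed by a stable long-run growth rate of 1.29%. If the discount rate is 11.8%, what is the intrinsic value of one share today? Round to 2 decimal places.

Two-stage DDM. Project D₁…D_3 at 0.137, terminal growth 0.0129, discount at r = 0.118.
D_1 = 8.7890
D_2 = 9.9931
D_3 = 11.3622
Terminal value at t=3: TV = D_4/(r−g) = 11.5087/(0.118−0.0129) = 109.5027
P₀ = 8.7890/(1+0.118)^1 + 9.9931/(1+0.118)^2 + 11.3622/(1+0.118)^3 + 109.5027/(1+0.118)^3 = 102.3481

C$102.35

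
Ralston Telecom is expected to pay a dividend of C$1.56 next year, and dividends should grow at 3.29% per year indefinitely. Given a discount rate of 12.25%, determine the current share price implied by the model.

C$17.41

Gordon growth model: P₀ = D₁/(r − g), with D₁ = 1.56 given directly.
P₀ = 1.5600 / (0.1225 − 0.0329) = 1.5600 / 0.0896 = 17.4107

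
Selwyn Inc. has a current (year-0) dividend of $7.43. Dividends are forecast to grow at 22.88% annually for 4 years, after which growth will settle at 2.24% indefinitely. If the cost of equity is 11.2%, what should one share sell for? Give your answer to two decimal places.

$164.81

Two-stage DDM. Project D₁…D_4 at 0.2288, terminal growth 0.0224, discount at r = 0.112.
D_1 = 9.1300
D_2 = 11.2189
D_3 = 13.7858
D_4 = 16.9400
Terminal value at t=4: TV = D_5/(r−g) = 17.3195/(0.112−0.0224) = 193.2976
P₀ = 9.1300/(1+0.112)^1 + 11.2189/(1+0.112)^2 + 13.7858/(1+0.112)^3 + 16.9400/(1+0.112)^4 + 193.2976/(1+0.112)^4 = 164.8054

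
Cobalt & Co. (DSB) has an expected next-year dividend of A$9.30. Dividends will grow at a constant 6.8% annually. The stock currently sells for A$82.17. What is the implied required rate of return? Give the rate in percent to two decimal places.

18.12%

Rearranging the constant-growth DDM: r = D₁/P₀ + g.
r = 9.3000 / 82.17 + 0.068 = 0.11318 + 0.068 = 0.18118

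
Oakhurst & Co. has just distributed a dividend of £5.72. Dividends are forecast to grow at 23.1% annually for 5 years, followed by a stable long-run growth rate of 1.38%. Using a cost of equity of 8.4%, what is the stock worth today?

Two-stage DDM. Project D₁…D_5 at 0.231, terminal growth 0.0138, discount at r = 0.084.
D_1 = 7.0413
D_2 = 8.6679
D_3 = 10.6701
D_4 = 13.1349
D_5 = 16.1691
Terminal value at t=5: TV = D_6/(r−g) = 16.3923/(0.084−0.0138) = 233.5078
P₀ = 7.0413/(1+0.084)^1 + 8.6679/(1+0.084)^2 + 10.6701/(1+0.084)^3 + 13.1349/(1+0.084)^4 + 16.1691/(1+0.084)^5 + 233.5078/(1+0.084)^5 = 198.5758

£198.58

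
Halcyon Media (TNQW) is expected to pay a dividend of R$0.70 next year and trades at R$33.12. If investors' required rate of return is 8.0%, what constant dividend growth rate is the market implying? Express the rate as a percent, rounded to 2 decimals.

From P₀ = D₁/(r − g), the implied growth is g = r − D₁/P₀.
g = 0.08 − 0.70/33.12 = 0.08 − 0.02114 = 0.05886

5.89%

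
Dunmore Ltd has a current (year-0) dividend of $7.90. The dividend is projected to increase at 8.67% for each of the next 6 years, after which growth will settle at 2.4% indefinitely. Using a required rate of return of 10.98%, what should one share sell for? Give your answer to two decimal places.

Two-stage DDM. Project D₁…D_6 at 0.0867, terminal growth 0.024, discount at r = 0.1098.
D_1 = 8.5849
D_2 = 9.3292
D_3 = 10.1381
D_4 = 11.0171
D_5 = 11.9722
D_6 = 13.0102
Terminal value at t=6: TV = D_7/(r−g) = 13.3225/(0.1098−0.024) = 155.2737
P₀ = 8.5849/(1+0.1098)^1 + 9.3292/(1+0.1098)^2 + 10.1381/(1+0.1098)^3 + 11.0171/(1+0.1098)^4 + 11.9722/(1+0.1098)^5 + 13.0102/(1+0.1098)^6 + 155.2737/(1+0.1098)^6 = 127.1696

$127.17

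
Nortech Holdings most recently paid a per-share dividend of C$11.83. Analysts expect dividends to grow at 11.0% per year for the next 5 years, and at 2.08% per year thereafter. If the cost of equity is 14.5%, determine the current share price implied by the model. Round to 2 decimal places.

Two-stage DDM. Project D₁…D_5 at 0.11, terminal growth 0.0208, discount at r = 0.145.
D_1 = 13.1313
D_2 = 14.5757
D_3 = 16.1791
D_4 = 17.9588
D_5 = 19.9342
Terminal value at t=5: TV = D_6/(r−g) = 20.3489/(0.145−0.0208) = 163.8395
P₀ = 13.1313/(1+0.145)^1 + 14.5757/(1+0.145)^2 + 16.1791/(1+0.145)^3 + 17.9588/(1+0.145)^4 + 19.9342/(1+0.145)^5 + 163.8395/(1+0.145)^5 = 137.1932

C$137.19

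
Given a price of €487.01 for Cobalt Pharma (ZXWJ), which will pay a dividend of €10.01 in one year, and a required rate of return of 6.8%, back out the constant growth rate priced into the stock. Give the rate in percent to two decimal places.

From P₀ = D₁/(r − g), the implied growth is g = r − D₁/P₀.
g = 0.068 − 10.01/487.01 = 0.068 − 0.02055 = 0.04745

4.74%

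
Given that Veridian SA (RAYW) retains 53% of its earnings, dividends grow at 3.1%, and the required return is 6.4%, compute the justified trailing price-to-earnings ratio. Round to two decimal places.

14.68

Payout ratio b = 1 − 0.53 = 0.47.
Justified trailing P/E = b(1+g)/(r−g) = 0.47×(1+0.031)/(0.064−0.031) = 14.6839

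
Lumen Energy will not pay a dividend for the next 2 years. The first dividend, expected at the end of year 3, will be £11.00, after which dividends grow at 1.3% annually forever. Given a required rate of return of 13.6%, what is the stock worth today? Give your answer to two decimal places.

Deferred-dividend DDM. At t=2 the remaining stream is a growing perpetuity with first payment D_3 = 11.00.
V_2 = D_3/(r−g) = 11.00/(0.136−0.013) = 89.4309
P₀ = V_2/(1+r)^2 = 89.4309/(1+0.136)^2 = 69.2996

£69.30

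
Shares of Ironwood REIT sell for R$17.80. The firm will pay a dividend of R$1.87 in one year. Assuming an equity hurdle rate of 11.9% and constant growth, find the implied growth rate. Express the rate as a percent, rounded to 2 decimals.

From P₀ = D₁/(r − g), the implied growth is g = r − D₁/P₀.
g = 0.119 − 1.87/17.80 = 0.119 − 0.10506 = 0.01394

1.39%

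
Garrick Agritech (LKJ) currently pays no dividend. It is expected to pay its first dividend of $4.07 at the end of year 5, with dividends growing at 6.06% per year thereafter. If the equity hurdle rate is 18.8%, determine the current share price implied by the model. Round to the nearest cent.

Deferred-dividend DDM. At t=4 the remaining stream is a growing perpetuity with first payment D_5 = 4.07.
V_4 = D_5/(r−g) = 4.07/(0.188−0.0606) = 31.9466
P₀ = V_4/(1+r)^4 = 31.9466/(1+0.188)^4 = 16.0383

$16.04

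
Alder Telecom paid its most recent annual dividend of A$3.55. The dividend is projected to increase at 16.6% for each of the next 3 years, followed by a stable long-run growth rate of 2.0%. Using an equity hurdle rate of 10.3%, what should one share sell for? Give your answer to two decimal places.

Two-stage DDM. Project D₁…D_3 at 0.166, terminal growth 0.02, discount at r = 0.103.
D_1 = 4.1393
D_2 = 4.8264
D_3 = 5.6276
Terminal value at t=3: TV = D_4/(r−g) = 5.7402/(0.103−0.02) = 69.1586
P₀ = 4.1393/(1+0.103)^1 + 4.8264/(1+0.103)^2 + 5.6276/(1+0.103)^3 + 69.1586/(1+0.103)^3 = 63.4506

A$63.45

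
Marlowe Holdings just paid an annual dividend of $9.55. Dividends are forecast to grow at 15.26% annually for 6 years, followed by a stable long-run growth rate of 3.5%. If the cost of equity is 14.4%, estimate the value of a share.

$153.68

Two-stage DDM. Project D₁…D_6 at 0.1526, terminal growth 0.035, discount at r = 0.144.
D_1 = 11.0073
D_2 = 12.6870
D_3 = 14.6231
D_4 = 16.8546
D_5 = 19.4266
D_6 = 22.3911
Terminal value at t=6: TV = D_7/(r−g) = 23.1748/(0.144−0.035) = 212.6126
P₀ = 11.0073/(1+0.144)^1 + 12.6870/(1+0.144)^2 + 14.6231/(1+0.144)^3 + 16.8546/(1+0.144)^4 + 19.4266/(1+0.144)^5 + 22.3911/(1+0.144)^6 + 212.6126/(1+0.144)^6 = 153.6757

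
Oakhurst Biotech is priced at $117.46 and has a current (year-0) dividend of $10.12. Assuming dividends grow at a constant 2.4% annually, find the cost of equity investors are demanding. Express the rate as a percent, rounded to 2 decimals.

Rearranging the constant-growth DDM: r = D₁/P₀ + g.
D₁ = 10.12 × (1 + 0.024) = 10.3629.
r = 10.3629 / 117.46 + 0.024 = 0.08822 + 0.024 = 0.11222

11.22%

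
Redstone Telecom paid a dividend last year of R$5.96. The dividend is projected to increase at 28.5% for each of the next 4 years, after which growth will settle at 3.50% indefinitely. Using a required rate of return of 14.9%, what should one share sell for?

R$116.43

Two-stage DDM. Project D₁…D_4 at 0.285, terminal growth 0.035, discount at r = 0.149.
D_1 = 7.6586
D_2 = 9.8413
D_3 = 12.6461
D_4 = 16.2502
Terminal value at t=4: TV = D_5/(r−g) = 16.8190/(0.149−0.035) = 147.5347
P₀ = 7.6586/(1+0.149)^1 + 9.8413/(1+0.149)^2 + 12.6461/(1+0.149)^3 + 16.2502/(1+0.149)^4 + 147.5347/(1+0.149)^4 = 116.4276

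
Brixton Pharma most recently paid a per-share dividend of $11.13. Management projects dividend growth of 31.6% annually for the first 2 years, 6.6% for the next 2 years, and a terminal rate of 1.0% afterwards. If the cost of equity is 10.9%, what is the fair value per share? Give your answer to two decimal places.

Three-stage DDM. Project D₁…D_4; terminal Gordon value at t=4 with g = 0.01; discount at r = 0.109.
D_1 = 14.6471
D_2 = 19.2756
D_3 = 20.5477
D_4 = 21.9039
TV_4 = 22.1229/(0.109−0.01) = 223.4640
P₀ = Σ Dₜ/(1+r)ᵗ + TV_4/(1+r)^4 = 206.1604

$206.16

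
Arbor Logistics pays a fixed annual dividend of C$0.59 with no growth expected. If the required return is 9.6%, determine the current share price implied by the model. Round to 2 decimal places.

C$6.15

Zero-growth DDM (perpetuity): P₀ = D/r = 0.59 / 0.096 = 6.1458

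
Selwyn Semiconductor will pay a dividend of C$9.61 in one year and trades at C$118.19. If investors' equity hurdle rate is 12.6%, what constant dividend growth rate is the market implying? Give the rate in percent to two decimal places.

From P₀ = D₁/(r − g), the implied growth is g = r − D₁/P₀.
g = 0.126 − 9.61/118.19 = 0.126 − 0.08131 = 0.04469

4.47%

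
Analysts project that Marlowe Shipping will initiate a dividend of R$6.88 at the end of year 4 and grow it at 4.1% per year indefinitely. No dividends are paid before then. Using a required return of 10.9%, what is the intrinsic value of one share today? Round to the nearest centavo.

Deferred-dividend DDM. At t=3 the remaining stream is a growing perpetuity with first payment D_4 = 6.88.
V_3 = D_4/(r−g) = 6.88/(0.109−0.041) = 101.1765
P₀ = V_3/(1+r)^3 = 101.1765/(1+0.109)^3 = 74.1797

R$74.18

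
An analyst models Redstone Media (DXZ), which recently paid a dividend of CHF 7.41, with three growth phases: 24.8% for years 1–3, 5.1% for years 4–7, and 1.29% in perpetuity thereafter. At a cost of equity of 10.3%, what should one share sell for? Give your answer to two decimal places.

Three-stage DDM. Project D₁…D_7; terminal Gordon value at t=7 with g = 0.0129; discount at r = 0.103.
D_1 = 9.2477
D_2 = 11.5411
D_3 = 14.4033
D_4 = 15.1379
D_5 = 15.9099
D_6 = 16.7213
D_7 = 17.5741
TV_7 = 17.8008/(0.103−0.0129) = 197.5671
P₀ = Σ Dₜ/(1+r)ᵗ + TV_7/(1+r)^7 = 166.1786

CHF 166.18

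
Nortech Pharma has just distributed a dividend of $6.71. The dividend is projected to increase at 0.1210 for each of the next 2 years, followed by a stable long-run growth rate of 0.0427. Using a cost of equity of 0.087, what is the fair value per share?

$182.03

Two-stage DDM. Project D₁…D_2 at 0.121, terminal growth 0.0427, discount at r = 0.087.
D_1 = 7.5219
D_2 = 8.4321
Terminal value at t=2: TV = D_3/(r−g) = 8.7921/(0.087−0.0427) = 198.4675
P₀ = 7.5219/(1+0.087)^1 + 8.4321/(1+0.087)^2 + 198.4675/(1+0.087)^2 = 182.0257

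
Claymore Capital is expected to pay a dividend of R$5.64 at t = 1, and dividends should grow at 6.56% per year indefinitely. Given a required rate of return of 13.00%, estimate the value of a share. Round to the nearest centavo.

R$87.58

Gordon growth model: P₀ = D₁/(r − g), with D₁ = 5.64 given directly.
P₀ = 5.6400 / (0.13 − 0.0656) = 5.6400 / 0.0644 = 87.5776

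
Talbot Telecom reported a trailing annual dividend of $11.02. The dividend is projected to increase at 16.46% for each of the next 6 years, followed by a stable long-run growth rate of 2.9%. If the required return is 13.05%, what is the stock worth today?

Two-stage DDM. Project D₁…D_6 at 0.1646, terminal growth 0.029, discount at r = 0.1305.
D_1 = 12.8339
D_2 = 14.9464
D_3 = 17.4065
D_4 = 20.2716
D_5 = 23.6083
D_6 = 27.4943
Terminal value at t=6: TV = D_7/(r−g) = 28.2916/(0.1305−0.029) = 278.7351
P₀ = 12.8339/(1+0.1305)^1 + 14.9464/(1+0.1305)^2 + 17.4065/(1+0.1305)^3 + 20.2716/(1+0.1305)^4 + 23.6083/(1+0.1305)^5 + 27.4943/(1+0.1305)^6 + 278.7351/(1+0.1305)^6 = 206.9889

$206.99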